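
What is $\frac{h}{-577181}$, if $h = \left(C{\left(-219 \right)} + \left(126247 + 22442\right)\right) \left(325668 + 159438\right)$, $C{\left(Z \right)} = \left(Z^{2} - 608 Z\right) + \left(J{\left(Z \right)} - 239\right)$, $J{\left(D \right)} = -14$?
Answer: $- \frac{14533290654}{52471} \approx -2.7698 \cdot 10^{5}$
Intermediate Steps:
$C{\left(Z \right)} = -253 + Z^{2} - 608 Z$ ($C{\left(Z \right)} = \left(Z^{2} - 608 Z\right) - 253 = -253 + Z^{2} - 608 Z$)
$h = 159866197194$ ($h = \left(\left(-253 + \left(-219\right)^{2} - -133152\right) + \left(126247 + 22442\right)\right) \left(325668 + 159438\right) = \left(\left(-253 + 47961 + 133152\right) + 148689\right) 485106 = \left(180860 + 148689\right) 485106 = 329549 \cdot 485106 = 159866197194$)
$\frac{h}{-577181} = \frac{159866197194}{-577181} = 159866197194 \left(- \frac{1}{577181}\right) = - \frac{14533290654}{52471}$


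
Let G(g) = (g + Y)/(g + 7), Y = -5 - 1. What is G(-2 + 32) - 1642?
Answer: -60730/37 ≈ -1641.4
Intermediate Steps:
Y = -6
G(g) = (-6 + g)/(7 + g) (G(g) = (g - 6)/(g + 7) = (-6 + g)/(7 + g))
G(-2 + 32) - 1642 = (-6 + (-2 + 32))/(7 + (-2 + 32)) - 1642 = (-6 + 30)/(7 + 30) - 1642 = 24/37 - 1642 = -60730/37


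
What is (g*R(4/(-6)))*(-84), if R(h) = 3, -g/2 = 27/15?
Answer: 4536/5 ≈ 907.20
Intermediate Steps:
g = -18/5 (g = -54/15 = -2*9/5 = -18/5 ≈ -3.6000)
(g*R(4/(-6)))*(-84) = -18/5*3*(-84) = -54/5*(-84) = 4536/5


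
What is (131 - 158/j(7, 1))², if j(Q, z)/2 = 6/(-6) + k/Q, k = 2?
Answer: 1459264/25 ≈ 58371.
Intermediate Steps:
j(Q, z) = -2 + 4/Q (j(Q, z) = 2*(6/(-6) + 2/Q) = 2*(6*(-⅙) + 2/Q) = 2*(-1 + 2/Q) = -2 + 4/Q)
(131 - 158/j(7, 1))² = (131 - 158/(-2 + 4/7))² = (131 - 158/(-10/7))² = (131 - 158*(-7/10))² = (131 + 553/5)² = (1208/5)² = 1459264/25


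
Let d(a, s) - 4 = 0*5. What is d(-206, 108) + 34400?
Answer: 34404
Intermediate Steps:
d(a, s) = 4 (d(a, s) = 4 + 0*5 = 4 + 0 = 4)
d(-206, 108) + 34400 = 4 + 34400 = 34404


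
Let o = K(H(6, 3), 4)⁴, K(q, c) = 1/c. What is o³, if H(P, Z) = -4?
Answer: 1/16777216 ≈ 5.9605e-8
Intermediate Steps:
K(q, c) = 1/c
o = 1/256 (o = (1/4)⁴ = (¼)⁴ = 1/256 ≈ 0.0039063)
o³ = (1/256)³ = 1/16777216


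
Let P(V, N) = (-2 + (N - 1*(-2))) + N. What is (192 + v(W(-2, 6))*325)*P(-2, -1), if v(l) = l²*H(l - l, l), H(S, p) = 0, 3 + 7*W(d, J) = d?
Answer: -384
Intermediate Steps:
W(d, J) = -3/7 + d/7
v(l) = 0 (v(l) = l²*0 = 0)
P(V, N) = 2*N (P(V, N) = (-2 + (N + 2)) + N = (-2 + (2 + N)) + N = N + N = 2*N)
(192 + v(W(-2, 6))*325)*P(-2, -1) = (192 + 0*325)*(2*(-1)) = (192 + 0)*(-2) = 192*(-2) = -384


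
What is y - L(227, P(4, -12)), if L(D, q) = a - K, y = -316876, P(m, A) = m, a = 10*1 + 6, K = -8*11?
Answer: -316980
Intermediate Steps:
K = -88
a = 16 (a = 10 + 6 = 16)
L(D, q) = 104 (L(D, q) = 16 - 1*(-88) = 16 + 88 = 104)
y - L(227, P(4, -12)) = -316876 - 1*104 = -316876 - 104 = -316980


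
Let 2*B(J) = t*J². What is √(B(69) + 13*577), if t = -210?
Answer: 38*I*√341 ≈ 701.71*I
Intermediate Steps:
B(J) = -105*J² (B(J) = (-210*J²)/2 = -105*J²)
√(B(69) + 13*577) = √(-105*69² + 13*577) = √(-105*4761 + 7501) = √(-499905 + 7501) = √(-492404) = 38*I*√341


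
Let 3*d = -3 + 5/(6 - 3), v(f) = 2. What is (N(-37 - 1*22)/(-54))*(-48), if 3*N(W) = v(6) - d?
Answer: 176/243 ≈ 0.72428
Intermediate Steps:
d = -4/9 (d = (-3 + 5/(6 - 3))/3 = (-3 + 5/3)/3 = (⅓)*(-4/3) = -4/9 ≈ -0.44444)
N(W) = 22/27 (N(W) = (2 - 1*(-4/9))/3 = (2 + 4/9)/3 = (⅓)*(22/9) = 22/27)
(N(-37 - 1*22)/(-54))*(-48) = ((22/27)/(-54))*(-48) = ((22/27)*(-1/54))*(-48) = -11/729*(-48) = 176/243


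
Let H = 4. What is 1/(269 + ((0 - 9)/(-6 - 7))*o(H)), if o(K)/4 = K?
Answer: 13/3641 ≈ 0.0035704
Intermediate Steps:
o(K) = 4*K
1/(269 + ((0 - 9)/(-6 - 7))*o(H)) = 1/(269 + ((0 - 9)/(-6 - 7))*(4*4)) = 1/(269 - 9/(-13)*16) = 1/(269 - 9*(-1/13)*16) = 1/(269 + (9/13)*16) = 1/(269 + 144/13) = 1/(3641/13) = 13/3641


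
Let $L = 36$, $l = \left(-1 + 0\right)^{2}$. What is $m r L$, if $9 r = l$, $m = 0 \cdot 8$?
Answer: $0$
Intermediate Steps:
$m = 0$
$l = 1$ ($l = \left(-1\right)^{2} = 1$)
$r = \frac{1}{9}$ ($r = \frac{1}{9} \cdot 1 = \frac{1}{9} \approx 0.11111$)
$m r L = 0 \cdot \frac{1}{9} \cdot 36 = 0 \cdot 36 = 0$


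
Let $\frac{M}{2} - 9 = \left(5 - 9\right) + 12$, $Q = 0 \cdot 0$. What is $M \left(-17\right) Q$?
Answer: $0$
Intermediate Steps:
$Q = 0$
$M = 34$ ($M = 18 + 2 \left(\left(5 - 9\right) + 12\right) = 18 + 2 \left(-4 + 12\right) = 18 + 2 \cdot 8 = 18 + 16 = 34$)
$M \left(-17\right) Q = 34 \left(-17\right) 0 = \left(-578\right) 0 = 0$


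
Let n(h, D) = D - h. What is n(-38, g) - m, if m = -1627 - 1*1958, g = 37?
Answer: 3660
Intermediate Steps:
m = -3585 (m = -1627 - 1958 = -3585)
n(-38, g) - m = (37 - 1*(-38)) - 1*(-3585) = (37 + 38) + 3585 = 75 + 3585 = 3660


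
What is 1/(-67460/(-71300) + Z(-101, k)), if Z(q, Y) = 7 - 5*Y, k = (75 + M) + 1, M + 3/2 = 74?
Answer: -7130/5237369 ≈ -0.0013614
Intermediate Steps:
M = 145/2 (M = -3/2 + 74 = 145/2 ≈ 72.500)
k = 297/2 (k = (75 + 145/2) + 1 = 295/2 + 1 = 297/2 ≈ 148.50)
1/(-67460/(-71300) + Z(-101, k)) = 1/(-67460/(-71300) + (7 - 5*297/2)) = 1/(-67460*(-1/71300) + (7 - 1485/2)) = 1/(3373/3565 - 1471/2) = 1/(-5237369/7130) = -7130/5237369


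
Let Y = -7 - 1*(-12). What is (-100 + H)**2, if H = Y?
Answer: 9025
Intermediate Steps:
Y = 5 (Y = -7 + 12 = 5)
H = 5
(-100 + H)**2 = (-100 + 5)**2 = (-95)**2 = 9025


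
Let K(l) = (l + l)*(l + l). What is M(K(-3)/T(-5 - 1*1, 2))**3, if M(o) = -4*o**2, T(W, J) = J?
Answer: -2176782336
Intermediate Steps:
K(l) = 4*l**2 (K(l) = (2*l)*(2*l) = 4*l**2)
M(K(-3)/T(-5 - 1*1, 2))**3 = (-4*((4*(-3)**2)/2)**2)**3 = (-4*((4*9)*(1/2))**2)**3 = (-4*(36*(1/2))**2)**3 = (-4*18**2)**3 = (-4*324)**3 = (-1296)**3 = -2176782336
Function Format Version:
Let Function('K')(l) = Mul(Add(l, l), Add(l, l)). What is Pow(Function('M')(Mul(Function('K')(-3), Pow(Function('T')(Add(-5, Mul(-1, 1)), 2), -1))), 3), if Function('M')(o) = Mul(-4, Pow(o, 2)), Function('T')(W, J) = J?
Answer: -2176782336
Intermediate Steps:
Function('K')(l) = Mul(4, Pow(l, 2)) (Function('K')(l) = Mul(Mul(2, l), Mul(2, l)) = Mul(4, Pow(l, 2)))
Pow(Function('M')(Mul(Function('K')(-3), Pow(Function('T')(Add(-5, Mul(-1, 1)), 2), -1))), 3) = Pow(Mul(-4, Pow(Mul(Mul(4, Pow(-3, 2)), Pow(2, -1)), 2)), 3) = Pow(Mul(-4, Pow(Mul(Mul(4, 9), Rational(1, 2)), 2)), 3) = Pow(Mul(-4, Pow(Mul(36, Rational(1, 2)), 2)), 3) = Pow(Mul(-4, Pow(18, 2)), 3) = Pow(Mul(-4, 324), 3) = Pow(-1296, 3) = -2176782336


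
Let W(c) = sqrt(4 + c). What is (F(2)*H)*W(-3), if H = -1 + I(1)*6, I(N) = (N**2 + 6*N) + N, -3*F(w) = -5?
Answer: 235/3 ≈ 78.333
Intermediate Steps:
F(w) = 5/3 (F(w) = -1/3*(-5) = 5/3)
I(N) = N**2 + 7*N
H = 47 (H = -1 + (1*(7 + 1))*6 = -1 + (1*8)*6 = -1 + 8*6 = -1 + 48 = 47)
(F(2)*H)*W(-3) = ((5/3)*47)*sqrt(4 - 3) = 235*sqrt(1)/3 = (235/3)*1 = 235/3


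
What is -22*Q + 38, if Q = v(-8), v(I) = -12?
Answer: 302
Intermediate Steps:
Q = -12
-22*Q + 38 = -22*(-12) + 38 = 264 + 38 = 302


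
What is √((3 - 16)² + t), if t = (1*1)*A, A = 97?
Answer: √266 ≈ 16.310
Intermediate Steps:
t = 97 (t = (1*1)*97 = 1*97 = 97)
√((3 - 16)² + t) = √((3 - 16)² + 97) = √((-13)² + 97) = √(169 + 97) = √266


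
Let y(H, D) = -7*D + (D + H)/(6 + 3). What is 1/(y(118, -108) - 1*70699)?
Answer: -9/629477 ≈ -1.4298e-5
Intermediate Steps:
y(H, D) = -62*D/9 + H/9 (y(H, D) = -7*D + (D + H)/9 = -7*D + (D + H)*(⅑) = -7*D + (D/9 + H/9) = -62*D/9 + H/9)
1/(y(118, -108) - 1*70699) = 1/((-62/9*(-108) + (⅑)*118) - 1*70699) = 1/((744 + 118/9) - 70699) = 1/(6814/9 - 70699) = 1/(-629477/9) = -9/629477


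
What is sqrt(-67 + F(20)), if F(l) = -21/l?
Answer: I*sqrt(6805)/10 ≈ 8.2492*I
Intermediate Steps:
sqrt(-67 + F(20)) = sqrt(-67 - 21/20) = sqrt(-1361/20) = I*sqrt(6805)/10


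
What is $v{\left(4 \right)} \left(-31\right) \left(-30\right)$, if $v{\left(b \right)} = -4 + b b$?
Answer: $11160$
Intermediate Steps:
$v{\left(b \right)} = -4 + b^{2}$
$v{\left(4 \right)} \left(-31\right) \left(-30\right) = \left(-4 + 4^{2}\right) \left(-31\right) \left(-30\right) = \left(-4 + 16\right) \left(-31\right) \left(-30\right) = 12 \left(-31\right) \left(-30\right) = \left(-372\right) \left(-30\right) = 11160$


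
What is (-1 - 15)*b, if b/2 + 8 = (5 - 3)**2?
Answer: 128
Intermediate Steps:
b = -8 (b = -16 + 2*(5 - 3)**2 = -16 + 2*2**2 = -16 + 2*4 = -16 + 8 = -8)
(-1 - 15)*b = (-1 - 15)*(-8) = -16*(-8) = 128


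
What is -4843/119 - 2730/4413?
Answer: -7232343/175049 ≈ -41.316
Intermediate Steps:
-4843/119 - 2730/4413 = -4843*1/119 - 2730*1/4413 = -4843/119 - 910/1471 = -7232343/175049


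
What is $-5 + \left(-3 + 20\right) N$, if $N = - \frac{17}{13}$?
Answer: $- \frac{354}{13} \approx -27.231$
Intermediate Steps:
$N = - \frac{17}{13}$ ($N = \left(-17\right) \frac{1}{13} = - \frac{17}{13} \approx -1.3077$)
$-5 + \left(-3 + 20\right) N = -5 + \left(-3 + 20\right) \left(- \frac{17}{13}\right) = -5 + 17 \left(- \frac{17}{13}\right) = -5 - \frac{289}{13} = - \frac{354}{13}$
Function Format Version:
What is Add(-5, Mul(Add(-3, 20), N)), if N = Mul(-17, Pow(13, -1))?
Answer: Rational(-354, 13) ≈ -27.231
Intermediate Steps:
N = Rational(-17, 13) (N = Mul(-17, Rational(1, 13)) = Rational(-17, 13) ≈ -1.3077)
Add(-5, Mul(Add(-3, 20), N)) = Add(-5, Mul(Add(-3, 20), Rational(-17, 13))) = Add(-5, Mul(17, Rational(-17, 13))) = Add(-5, Rational(-289, 13)) = Rational(-354, 13)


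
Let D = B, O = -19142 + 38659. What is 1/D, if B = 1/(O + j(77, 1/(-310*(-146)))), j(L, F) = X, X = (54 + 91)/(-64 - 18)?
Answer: 1600249/82 ≈ 19515.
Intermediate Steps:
O = 19517
X = -145/82 (X = 145/(-82) = 145*(-1/82) = -145/82 ≈ -1.7683)
j(L, F) = -145/82
B = 82/1600249 (B = 1/(19517 - 145/82) = 1/(1600249/82) = 82/1600249 ≈ 5.1242e-5)
D = 82/1600249 ≈ 5.1242e-5
1/D = 1/(82/1600249) = 1600249/82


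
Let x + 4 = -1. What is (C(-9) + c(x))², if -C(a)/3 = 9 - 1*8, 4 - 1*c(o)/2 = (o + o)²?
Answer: 38025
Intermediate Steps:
x = -5 (x = -4 - 1 = -5)
c(o) = 8 - 8*o² (c(o) = 8 - 2*(o + o)² = 8 - 2*4*o² = 8 - 8*o²)
C(a) = -3 (C(a) = -3*(9 - 1*8) = -3*(9 - 8) = -3*1 = -3)
(C(-9) + c(x))² = (-3 + (8 - 8*(-5)²))² = (-3 + (8 - 8*25))² = (-3 + (8 - 200))² = (-3 - 192)² = (-195)² = 38025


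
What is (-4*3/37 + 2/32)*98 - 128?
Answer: -45483/296 ≈ -153.66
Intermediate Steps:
(-4*3/37 + 2/32)*98 - 128 = (-12*1/37 + 2*(1/32))*98 - 128 = (-12/37 + 1/16)*98 - 128 = -155/592*98 - 128 = -7595/296 - 128 = -45483/296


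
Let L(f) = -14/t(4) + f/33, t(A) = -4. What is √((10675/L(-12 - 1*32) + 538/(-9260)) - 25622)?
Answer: I*√74975082253630/60190 ≈ 143.86*I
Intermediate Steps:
L(f) = 7/2 + f/33 (L(f) = -14/(-4) + f/33 = -14*(-¼) + f*(1/33) = 7/2 + f/33)
√((10675/L(-12 - 1*32) + 538/(-9260)) - 25622) = √((10675/(7/2 + (-12 - 1*32)/33) + 538/(-9260)) - 25622) = √((10675/(7/2 + (-12 - 32)/33) + 538*(-1/9260)) - 25622) = √((10675/(7/2 + (1/33)*(-44)) - 269/4630) - 25622) = √((10675/(7/2 - 4/3) - 269/4630) - 25622) = √((10675/(13/6) - 269/4630) - 25622) = √((10675*(6/13) - 269/4630) - 25622) = √((64050/13 - 269/4630) - 25622) = √(296548003/60190 - 25622) = √(-1245640177/60190) = I*√74975082253630/60190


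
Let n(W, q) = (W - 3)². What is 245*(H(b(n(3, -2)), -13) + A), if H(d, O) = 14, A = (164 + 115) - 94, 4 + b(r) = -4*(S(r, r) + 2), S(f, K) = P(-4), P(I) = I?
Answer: 48755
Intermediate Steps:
S(f, K) = -4
n(W, q) = (-3 + W)²
b(r) = 4 (b(r) = -4 - 4*(-4 + 2) = -4 - 4*(-2) = -4 + 8 = 4)
A = 185 (A = 279 - 94 = 185)
245*(H(b(n(3, -2)), -13) + A) = 245*(14 + 185) = 245*199 = 48755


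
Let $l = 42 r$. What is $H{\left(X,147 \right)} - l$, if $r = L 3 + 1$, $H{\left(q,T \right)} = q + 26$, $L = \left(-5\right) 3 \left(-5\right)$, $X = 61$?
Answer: $-9405$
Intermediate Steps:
$L = 75$ ($L = \left(-15\right) \left(-5\right) = 75$)
$H{\left(q,T \right)} = 26 + q$
$r = 226$ ($r = 75 \cdot 3 + 1 = 225 + 1 = 226$)
$l = 9492$ ($l = 42 \cdot 226 = 9492$)
$H{\left(X,147 \right)} - l = \left(26 + 61\right) - 9492 = 87 - 9492 = -9405$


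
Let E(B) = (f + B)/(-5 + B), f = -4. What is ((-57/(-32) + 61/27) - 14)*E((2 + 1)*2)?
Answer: -8605/432 ≈ -19.919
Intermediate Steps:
E(B) = (-4 + B)/(-5 + B)
((-57/(-32) + 61/27) - 14)*E((2 + 1)*2) = ((-57/(-32) + 61/27) - 14)*((-4 + (2 + 1)*2)/(-5 + (2 + 1)*2)) = ((-57*(-1/32) + 61*(1/27)) - 14)*((-4 + 3*2)/(-5 + 3*2)) = ((57/32 + 61/27) - 14)*((-4 + 6)/(-5 + 6)) = (3491/864 - 14)*(2/1) = -8605*2/864 = -8605/864*2 = -8605/432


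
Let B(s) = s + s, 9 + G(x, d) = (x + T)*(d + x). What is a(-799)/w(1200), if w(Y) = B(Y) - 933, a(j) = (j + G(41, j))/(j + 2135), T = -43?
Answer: 59/163326 ≈ 0.00036124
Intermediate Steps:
G(x, d) = -9 + (-43 + x)*(d + x) (G(x, d) = -9 + (x - 43)*(d + x) = -9 + (-43 + x)*(d + x))
a(j) = (-91 - j)/(2135 + j) (a(j) = (j + (-9 + 41**2 - 43*j - 43*41 + j*41))/(j + 2135) = (j + (-9 + 1681 - 43*j - 1763 + 41*j))/(2135 + j) = (j + (-91 - 2*j))/(2135 + j) = (-91 - j)/(2135 + j))
B(s) = 2*s
w(Y) = -933 + 2*Y (w(Y) = 2*Y - 933 = -933 + 2*Y)
a(-799)/w(1200) = ((-91 - 1*(-799))/(2135 - 799))/(-933 + 2*1200) = ((-91 + 799)/1336)/(-933 + 2400) = ((1/1336)*708)/1467 = (177/334)*(1/1467) = 59/163326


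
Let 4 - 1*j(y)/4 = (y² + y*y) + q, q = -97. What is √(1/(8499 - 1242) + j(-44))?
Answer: I*√794384507859/7257 ≈ 122.82*I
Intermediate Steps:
j(y) = 404 - 8*y² (j(y) = 16 - 4*((y² + y*y) - 97) = 16 - 4*((y² + y²) - 97) = 16 - 4*(2*y² - 97) = 16 - 4*(-97 + 2*y²) = 16 + (388 - 8*y²) = 404 - 8*y²)
√(1/(8499 - 1242) + j(-44)) = √(1/(8499 - 1242) + (404 - 8*(-44)²)) = √(1/7257 + (404 - 8*1936)) = √(1/7257 + (404 - 15488)) = √(1/7257 - 15084) = √(-109464587/7257) = I*√794384507859/7257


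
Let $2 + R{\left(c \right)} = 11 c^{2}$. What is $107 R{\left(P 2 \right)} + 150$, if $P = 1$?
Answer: $4644$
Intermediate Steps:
$R{\left(c \right)} = -2 + 11 c^{2}$
$107 R{\left(P 2 \right)} + 150 = 107 \left(-2 + 11 \left(1 \cdot 2\right)^{2}\right) + 150 = 107 \left(-2 + 11 \cdot 2^{2}\right) + 150 = 107 \left(-2 + 11 \cdot 4\right) + 150 = 107 \left(-2 + 44\right) + 150 = 107 \cdot 42 + 150 = 4494 + 150 = 4644$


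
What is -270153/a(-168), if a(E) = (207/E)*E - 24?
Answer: -90051/61 ≈ -1476.2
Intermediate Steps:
a(E) = 183 (a(E) = 207 - 24 = 183)
-270153/a(-168) = -270153/183 = -270153*1/183 = -90051/61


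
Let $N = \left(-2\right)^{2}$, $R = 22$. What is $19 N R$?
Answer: $1672$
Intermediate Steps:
$N = 4$
$19 N R = 19 \cdot 4 \cdot 22 = 76 \cdot 22 = 1672$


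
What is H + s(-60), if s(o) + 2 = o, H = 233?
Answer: 171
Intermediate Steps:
s(o) = -2 + o
H + s(-60) = 233 + (-2 - 60) = 233 - 62 = 171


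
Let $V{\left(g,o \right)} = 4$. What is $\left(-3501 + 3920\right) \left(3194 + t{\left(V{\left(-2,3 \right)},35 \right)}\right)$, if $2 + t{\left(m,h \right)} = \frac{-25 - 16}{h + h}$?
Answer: $\frac{93604181}{70} \approx 1.3372 \cdot 10^{6}$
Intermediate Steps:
$t{\left(m,h \right)} = -2 - \frac{41}{2 h}$ ($t{\left(m,h \right)} = -2 + \frac{-25 - 16}{h + h} = -2 - \frac{41}{2 h}$)
$\left(-3501 + 3920\right) \left(3194 + t{\left(V{\left(-2,3 \right)},35 \right)}\right) = \left(-3501 + 3920\right) \left(3194 - \left(2 + \frac{41}{2 \cdot 35}\right)\right) = 419 \left(3194 - \frac{181}{70}\right) = 419 \cdot \frac{223399}{70} = \frac{93604181}{70}$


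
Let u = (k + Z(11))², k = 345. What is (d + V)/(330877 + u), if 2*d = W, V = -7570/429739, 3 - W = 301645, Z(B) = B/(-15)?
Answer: -14583076490025/43452724218319 ≈ -0.33561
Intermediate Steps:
Z(B) = -B/15 (Z(B) = B*(-1/15) = -B/15)
W = -301642 (W = 3 - 1*301645 = 3 - 301645 = -301642)
V = -7570/429739 (V = -7570*1/429739 = -7570/429739 ≈ -0.017615)
u = 26666896/225 (u = (345 - 1/15*11)² = (345 - 11/15)² = (5164/15)² = 26666896/225 ≈ 1.1852e+5)
d = -150821 (d = (½)*(-301642) = -150821)
(d + V)/(330877 + u) = (-150821 - 7570/429739)/(330877 + 26666896/225) = -64813673289/(429739*101114221/225) = -64813673289/429739*225/101114221 = -14583076490025/43452724218319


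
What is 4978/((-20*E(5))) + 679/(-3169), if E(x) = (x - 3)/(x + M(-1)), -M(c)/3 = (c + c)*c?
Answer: 7874061/63380 ≈ 124.24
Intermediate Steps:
M(c) = -6*c² (M(c) = -3*(c + c)*c = -3*2*c*c = -6*c²)
E(x) = (-3 + x)/(-6 + x) (E(x) = (x - 3)/(x - 6*(-1)²) = (-3 + x)/(x - 6*1) = (-3 + x)/(x - 6) = (-3 + x)/(-6 + x))
4978/((-20*E(5))) + 679/(-3169) = 4978/((-20*(-3 + 5)/(-6 + 5))) + 679/(-3169) = 4978/((-20*2/(-1))) + 679*(-1/3169) = 4978/((-(-20)*2)) - 679/3169 = 4978/((-20*(-2))) - 679/3169 = 4978/40 - 679/3169 = 4978*(1/40) - 679/3169 = 2489/20 - 679/3169 = 7874061/63380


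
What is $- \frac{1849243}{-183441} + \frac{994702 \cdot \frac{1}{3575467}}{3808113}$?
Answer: $\frac{2797654489799567215}{277521414732501779} \approx 10.081$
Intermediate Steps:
$- \frac{1849243}{-183441} + \frac{994702 \cdot \frac{1}{3575467}}{3808113} = \left(-1849243\right) \left(- \frac{1}{183441}\right) + 994702 \cdot \frac{1}{3575467} \cdot \frac{1}{3808113} = \frac{1849243}{183441} + \frac{994702}{3575467} \cdot \frac{1}{3808113} = \frac{1849243}{183441} + \frac{994702}{13615782363771} = \frac{2797654489799567215}{277521414732501779}$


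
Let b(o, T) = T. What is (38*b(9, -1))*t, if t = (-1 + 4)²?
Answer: -342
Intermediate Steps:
t = 9 (t = 3² = 9)
(38*b(9, -1))*t = (38*(-1))*9 = -38*9 = -342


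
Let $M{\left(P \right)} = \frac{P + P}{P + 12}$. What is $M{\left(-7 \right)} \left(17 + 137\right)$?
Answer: $- \frac{2156}{5} \approx -431.2$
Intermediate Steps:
$M{\left(P \right)} = \frac{2 P}{12 + P}$
$M{\left(-7 \right)} \left(17 + 137\right) = 2 \left(-7\right) \frac{1}{12 - 7} \left(17 + 137\right) = 2 \left(-7\right) \frac{1}{5} \cdot 154 = \left(- \frac{14}{5}\right) 154 = - \frac{2156}{5}$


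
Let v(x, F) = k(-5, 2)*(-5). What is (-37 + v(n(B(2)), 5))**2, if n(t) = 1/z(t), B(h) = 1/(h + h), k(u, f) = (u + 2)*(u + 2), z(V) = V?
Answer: 6724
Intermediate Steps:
k(u, f) = (2 + u)**2 (k(u, f) = (2 + u)*(2 + u) = (2 + u)**2)
B(h) = 1/(2*h)
n(t) = 1/t
v(x, F) = -45 (v(x, F) = (2 - 5)**2*(-5) = (-3)**2*(-5) = 9*(-5) = -45)
(-37 + v(n(B(2)), 5))**2 = (-37 - 45)**2 = (-82)**2 = 6724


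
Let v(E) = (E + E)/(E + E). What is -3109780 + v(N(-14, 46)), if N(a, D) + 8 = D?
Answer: -3109779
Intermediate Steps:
N(a, D) = -8 + D
v(E) = 1 (v(E) = (2*E)/((2*E)) = (2*E)*(1/(2*E)) = 1)
-3109780 + v(N(-14, 46)) = -3109780 + 1 = -3109779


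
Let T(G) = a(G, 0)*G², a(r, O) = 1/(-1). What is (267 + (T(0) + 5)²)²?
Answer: 85264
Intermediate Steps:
a(r, O) = -1
T(G) = -G²
(267 + (T(0) + 5)²)² = (267 + (-1*0² + 5)²)² = (267 + (-1*0 + 5)²)² = (267 + (0 + 5)²)² = (267 + 5²)² = (267 + 25)² = 292² = 85264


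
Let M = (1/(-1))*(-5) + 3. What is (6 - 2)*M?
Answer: 32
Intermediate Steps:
M = 8 (M = (1*(-1))*(-5) + 3 = -1*(-5) + 3 = 5 + 3 = 8)
(6 - 2)*M = (6 - 2)*8 = 4*8 = 32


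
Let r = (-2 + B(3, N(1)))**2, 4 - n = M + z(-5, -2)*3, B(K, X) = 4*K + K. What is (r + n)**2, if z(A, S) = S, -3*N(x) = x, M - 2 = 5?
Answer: 29584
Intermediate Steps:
M = 7 (M = 2 + 5 = 7)
N(x) = -x/3
B(K, X) = 5*K
n = 3 (n = 4 - (7 - 2*3) = 4 - (7 - 6) = 4 - 1*1 = 4 - 1 = 3)
r = 169 (r = (-2 + 5*3)**2 = (-2 + 15)**2 = 13**2 = 169)
(r + n)**2 = (169 + 3)**2 = 172**2 = 29584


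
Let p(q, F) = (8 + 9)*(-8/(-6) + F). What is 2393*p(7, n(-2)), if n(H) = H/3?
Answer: 81362/3 ≈ 27121.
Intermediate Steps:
n(H) = H/3 (n(H) = H*(⅓) = H/3)
p(q, F) = 68/3 + 17*F (p(q, F) = 17*(-8*(-⅙) + F) = 17*(4/3 + F) = 68/3 + 17*F)
2393*p(7, n(-2)) = 2393*(68/3 + 17*((⅓)*(-2))) = 2393*(68/3 + 17*(-⅔)) = 2393*(68/3 - 34/3) = 2393*(34/3) = 81362/3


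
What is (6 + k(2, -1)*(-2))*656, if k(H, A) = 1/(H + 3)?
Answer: 18368/5 ≈ 3673.6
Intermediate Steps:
k(H, A) = 1/(3 + H)
(6 + k(2, -1)*(-2))*656 = (6 - 2/(3 + 2))*656 = (6 - 2/5)*656 = (6 + (⅕)*(-2))*656 = (6 - ⅖)*656 = (28/5)*656 = 18368/5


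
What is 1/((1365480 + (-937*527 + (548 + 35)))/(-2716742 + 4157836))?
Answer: 720547/436132 ≈ 1.6521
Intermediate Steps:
1/((1365480 + (-937*527 + (548 + 35)))/(-2716742 + 4157836)) = 1/((1365480 + (-493799 + 583))/1441094) = 1/((1365480 - 493216)*(1/1441094)) = 1/(872264*(1/1441094)) = 1/(436132/720547) = 720547/436132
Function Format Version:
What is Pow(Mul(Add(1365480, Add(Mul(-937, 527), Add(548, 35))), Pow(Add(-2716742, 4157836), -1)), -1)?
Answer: Rational(720547, 436132) ≈ 1.6521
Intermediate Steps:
Pow(Mul(Add(1365480, Add(Mul(-937, 527), Add(548, 35))), Pow(Add(-2716742, 4157836), -1)), -1) = Pow(Mul(Add(1365480, Add(-493799, 583)), Pow(1441094, -1)), -1) = Pow(Mul(Add(1365480, -493216), Rational(1, 1441094)), -1) = Pow(Mul(872264, Rational(1, 1441094)), -1) = Pow(Rational(436132, 720547), -1) = Rational(720547, 436132)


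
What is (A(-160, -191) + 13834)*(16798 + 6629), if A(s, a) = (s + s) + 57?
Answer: 317927817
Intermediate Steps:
A(s, a) = 57 + 2*s (A(s, a) = 2*s + 57 = 57 + 2*s)
(A(-160, -191) + 13834)*(16798 + 6629) = ((57 + 2*(-160)) + 13834)*(16798 + 6629) = ((57 - 320) + 13834)*23427 = (-263 + 13834)*23427 = 13571*23427 = 317927817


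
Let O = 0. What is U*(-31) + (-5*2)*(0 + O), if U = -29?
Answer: 899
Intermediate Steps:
U*(-31) + (-5*2)*(0 + O) = -29*(-31) + (-5*2)*(0 + 0) = 899 - 10*0 = 899 + 0 = 899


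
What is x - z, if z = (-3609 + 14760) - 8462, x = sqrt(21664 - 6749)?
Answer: -2689 + sqrt(14915) ≈ -2566.9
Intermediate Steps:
x = sqrt(14915) ≈ 122.13
z = 2689 (z = 11151 - 8462 = 2689)
x - z = sqrt(14915) - 1*2689 = sqrt(14915) - 2689 = -2689 + sqrt(14915)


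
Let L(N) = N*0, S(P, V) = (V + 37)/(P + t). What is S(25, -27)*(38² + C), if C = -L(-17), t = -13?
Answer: 3610/3 ≈ 1203.3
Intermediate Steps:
S(P, V) = (37 + V)/(-13 + P) (S(P, V) = (V + 37)/(P - 13) = (37 + V)/(-13 + P))
L(N) = 0
C = 0 (C = -1*0 = 0)
S(25, -27)*(38² + C) = ((37 - 27)/(-13 + 25))*(38² + 0) = (10/12)*(1444 + 0) = ((1/12)*10)*1444 = (⅚)*1444 = 3610/3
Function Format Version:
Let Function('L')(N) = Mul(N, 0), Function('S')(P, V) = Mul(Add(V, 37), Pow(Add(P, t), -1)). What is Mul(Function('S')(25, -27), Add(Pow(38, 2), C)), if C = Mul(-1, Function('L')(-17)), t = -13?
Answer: Rational(3610, 3) ≈ 1203.3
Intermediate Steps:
Function('S')(P, V) = Mul(Pow(Add(-13, P), -1), Add(37, V)) (Function('S')(P, V) = Mul(Add(V, 37), Pow(Add(P, -13), -1)) = Mul(Add(37, V), Pow(Add(-13, P), -1)) = Mul(Pow(Add(-13, P), -1), Add(37, V)))
Function('L')(N) = 0
C = 0 (C = Mul(-1, 0) = 0)
Mul(Function('S')(25, -27), Add(Pow(38, 2), C)) = Mul(Mul(Pow(Add(-13, 25), -1), Add(37, -27)), Add(Pow(38, 2), 0)) = Mul(Mul(Pow(12, -1), 10), Add(1444, 0)) = Mul(Mul(Rational(1, 12), 10), 1444) = Mul(Rational(5, 6), 1444) = Rational(3610, 3)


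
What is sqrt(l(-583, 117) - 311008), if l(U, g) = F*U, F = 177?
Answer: I*sqrt(414199) ≈ 643.58*I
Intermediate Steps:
l(U, g) = 177*U
sqrt(l(-583, 117) - 311008) = sqrt(177*(-583) - 311008) = sqrt(-103191 - 311008) = sqrt(-414199) = I*sqrt(414199)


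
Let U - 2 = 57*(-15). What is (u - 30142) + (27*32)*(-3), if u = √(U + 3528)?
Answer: -32734 + 5*√107 ≈ -32682.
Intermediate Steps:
U = -853 (U = 2 + 57*(-15) = 2 - 855 = -853)
u = 5*√107 (u = √(-853 + 3528) = √2675 = 5*√107 ≈ 51.720)
(u - 30142) + (27*32)*(-3) = (5*√107 - 30142) + (27*32)*(-3) = (-30142 + 5*√107) + 864*(-3) = (-30142 + 5*√107) - 2592 = -32734 + 5*√107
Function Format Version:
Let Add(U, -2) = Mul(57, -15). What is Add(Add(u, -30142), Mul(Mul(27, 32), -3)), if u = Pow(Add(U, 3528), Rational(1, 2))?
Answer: Add(-32734, Mul(5, Pow(107, Rational(1, 2)))) ≈ -32682.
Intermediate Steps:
U = -853 (U = Add(2, Mul(57, -15)) = Add(2, -855) = -853)
u = Mul(5, Pow(107, Rational(1, 2))) (u = Pow(Add(-853, 3528), Rational(1, 2)) = Pow(2675, Rational(1, 2)) = Mul(5, Pow(107, Rational(1, 2))) ≈ 51.720)
Add(Add(u, -30142), Mul(Mul(27, 32), -3)) = Add(Add(Mul(5, Pow(107, Rational(1, 2))), -30142), Mul(Mul(27, 32), -3)) = Add(Add(-30142, Mul(5, Pow(107, Rational(1, 2)))), Mul(864, -3)) = Add(Add(-30142, Mul(5, Pow(107, Rational(1, 2)))), -2592) = Add(-32734, Mul(5, Pow(107, Rational(1, 2))))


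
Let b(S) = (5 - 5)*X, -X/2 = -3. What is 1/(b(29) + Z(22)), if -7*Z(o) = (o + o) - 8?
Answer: -7/36 ≈ -0.19444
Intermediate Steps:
X = 6 (X = -2*(-3) = 6)
b(S) = 0 (b(S) = (5 - 5)*6 = 0*6 = 0)
Z(o) = 8/7 - 2*o/7 (Z(o) = -((o + o) - 8)/7 = -(2*o - 8)/7 = -(-8 + 2*o)/7 = 8/7 - 2*o/7)
1/(b(29) + Z(22)) = 1/(0 + (8/7 - 2/7*22)) = 1/(0 + (8/7 - 44/7)) = 1/(0 - 36/7) = 1/(-36/7) = -7/36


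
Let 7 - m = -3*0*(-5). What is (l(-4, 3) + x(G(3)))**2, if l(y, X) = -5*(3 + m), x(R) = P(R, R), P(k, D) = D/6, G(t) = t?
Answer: 9801/4 ≈ 2450.3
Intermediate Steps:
m = 7 (m = 7 - (-3*0)*(-5) = 7 - 0*(-5) = 7 - 1*0 = 7 + 0 = 7)
P(k, D) = D/6 (P(k, D) = D*(1/6) = D/6)
x(R) = R/6
l(y, X) = -50 (l(y, X) = -5*(3 + 7) = -5*10 = -50)
(l(-4, 3) + x(G(3)))**2 = (-50 + (1/6)*3)**2 = (-50 + 1/2)**2 = (-99/2)**2 = 9801/4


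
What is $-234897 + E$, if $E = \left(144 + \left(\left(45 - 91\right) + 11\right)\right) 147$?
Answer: $-218874$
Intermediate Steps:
$E = 16023$ ($E = \left(144 + \left(-46 + 11\right)\right) 147 = \left(144 - 35\right) 147 = 109 \cdot 147 = 16023$)
$-234897 + E = -234897 + 16023 = -218874$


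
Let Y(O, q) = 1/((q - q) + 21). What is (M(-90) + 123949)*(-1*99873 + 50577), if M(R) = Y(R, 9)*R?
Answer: -42769850448/7 ≈ -6.1100e+9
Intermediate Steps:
Y(O, q) = 1/21 (Y(O, q) = 1/(0 + 21) = 1/21)
M(R) = R/21
(M(-90) + 123949)*(-1*99873 + 50577) = ((1/21)*(-90) + 123949)*(-1*99873 + 50577) = (-30/7 + 123949)*(-99873 + 50577) = (867613/7)*(-49296) = -42769850448/7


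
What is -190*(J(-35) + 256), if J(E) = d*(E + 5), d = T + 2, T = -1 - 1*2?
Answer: -54340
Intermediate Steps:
T = -3 (T = -1 - 2 = -3)
d = -1 (d = -3 + 2 = -1)
J(E) = -5 - E (J(E) = -(E + 5) = -(5 + E) = -5 - E)
-190*(J(-35) + 256) = -190*((-5 - 1*(-35)) + 256) = -190*((-5 + 35) + 256) = -190*(30 + 256) = -190*286 = -54340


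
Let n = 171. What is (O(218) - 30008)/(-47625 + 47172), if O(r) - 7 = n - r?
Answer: 10016/151 ≈ 66.331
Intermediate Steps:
O(r) = 178 - r (O(r) = 7 + (171 - r) = 178 - r)
(O(218) - 30008)/(-47625 + 47172) = ((178 - 1*218) - 30008)/(-47625 + 47172) = ((178 - 218) - 30008)/(-453) = (-40 - 30008)*(-1/453) = -30048*(-1/453) = 10016/151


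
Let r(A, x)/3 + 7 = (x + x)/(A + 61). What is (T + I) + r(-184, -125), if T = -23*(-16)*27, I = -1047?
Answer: 363838/41 ≈ 8874.1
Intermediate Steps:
T = 9936 (T = 368*27 = 9936)
r(A, x) = -21 + 6*x/(61 + A) (r(A, x) = -21 + 3*((x + x)/(A + 61)) = -21 + 3*((2*x)/(61 + A)) = -21 + 3*(2*x/(61 + A)) = -21 + 6*x/(61 + A))
(T + I) + r(-184, -125) = (9936 - 1047) + 3*(-427 - 7*(-184) + 2*(-125))/(61 - 184) = 8889 + 3*(-427 + 1288 - 250)/(-123) = 8889 + 3*(-1/123)*611 = 8889 - 611/41 = 363838/41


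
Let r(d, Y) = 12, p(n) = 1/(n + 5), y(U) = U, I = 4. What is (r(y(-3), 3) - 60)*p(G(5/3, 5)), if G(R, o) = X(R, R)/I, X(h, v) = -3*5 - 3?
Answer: -96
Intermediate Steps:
X(h, v) = -18 (X(h, v) = -15 - 3 = -18)
G(R, o) = -9/2 (G(R, o) = -18/4 = -18*¼ = -9/2)
p(n) = 1/(5 + n)
(r(y(-3), 3) - 60)*p(G(5/3, 5)) = (12 - 60)/(5 - 9/2) = -48/½ = -48*2 = -96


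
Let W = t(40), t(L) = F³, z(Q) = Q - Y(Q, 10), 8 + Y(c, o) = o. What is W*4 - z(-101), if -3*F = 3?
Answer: 99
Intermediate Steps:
F = -1 (F = -⅓*3 = -1)
Y(c, o) = -8 + o
z(Q) = -2 + Q (z(Q) = Q - (-8 + 10) = Q - 1*2 = Q - 2 = -2 + Q)
t(L) = -1 (t(L) = (-1)³ = -1)
W = -1
W*4 - z(-101) = -1*4 - (-2 - 101) = -4 - 1*(-103) = -4 + 103 = 99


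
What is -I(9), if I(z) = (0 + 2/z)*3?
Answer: -2/3 ≈ -0.66667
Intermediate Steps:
I(z) = 6/z (I(z) = (2/z)*3 = 6/z)
-I(9) = -6/9 = -1*2/3 = -2/3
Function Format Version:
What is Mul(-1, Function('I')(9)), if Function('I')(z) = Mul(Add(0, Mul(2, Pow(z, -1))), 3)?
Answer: Rational(-2, 3) ≈ -0.66667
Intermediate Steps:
Function('I')(z) = Mul(6, Pow(z, -1)) (Function('I')(z) = Mul(Mul(2, Pow(z, -1)), 3) = Mul(6, Pow(z, -1)))
Mul(-1, Function('I')(9)) = Mul(-1, Mul(6, Pow(9, -1))) = Mul(-1, Mul(6, Rational(1, 9))) = Mul(-1, Rational(2, 3)) = Rational(-2, 3)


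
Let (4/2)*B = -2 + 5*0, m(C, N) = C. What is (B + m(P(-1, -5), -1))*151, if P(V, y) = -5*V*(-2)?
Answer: -1661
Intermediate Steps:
P(V, y) = 10*V
B = -1 (B = (-2 + 5*0)/2 = (-2 + 0)/2 = (½)*(-2) = -1)
(B + m(P(-1, -5), -1))*151 = (-1 + 10*(-1))*151 = (-1 - 10)*151 = -11*151 = -1661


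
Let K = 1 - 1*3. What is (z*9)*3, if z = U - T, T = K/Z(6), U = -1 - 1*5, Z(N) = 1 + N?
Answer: -1080/7 ≈ -154.29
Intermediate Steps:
K = -2 (K = 1 - 3 = -2)
U = -6 (U = -1 - 5 = -6)
T = -2/7 (T = -2/(1 + 6) = -2/7 ≈ -0.28571)
z = -40/7 (z = -6 - 1*(-2/7) = -6 + 2/7 = -40/7 ≈ -5.7143)
(z*9)*3 = -40/7*9*3 = -360/7*3 = -1080/7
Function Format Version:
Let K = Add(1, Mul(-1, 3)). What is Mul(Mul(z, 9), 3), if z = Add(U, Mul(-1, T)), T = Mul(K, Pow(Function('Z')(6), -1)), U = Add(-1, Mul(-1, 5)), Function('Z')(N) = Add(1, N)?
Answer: Rational(-1080, 7) ≈ -154.29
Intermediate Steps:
K = -2 (K = Add(1, -3) = -2)
U = -6 (U = Add(-1, -5) = -6)
T = Rational(-2, 7) (T = Mul(-2, Pow(Add(1, 6), -1)) = Mul(-2, Pow(7, -1)) = Mul(-2, Rational(1, 7)) = Rational(-2, 7) ≈ -0.28571)
z = Rational(-40, 7) (z = Add(-6, Mul(-1, Rational(-2, 7))) = Add(-6, Rational(2, 7)) = Rational(-40, 7) ≈ -5.7143)
Mul(Mul(z, 9), 3) = Mul(Mul(Rational(-40, 7), 9), 3) = Mul(Rational(-360, 7), 3) = Rational(-1080, 7)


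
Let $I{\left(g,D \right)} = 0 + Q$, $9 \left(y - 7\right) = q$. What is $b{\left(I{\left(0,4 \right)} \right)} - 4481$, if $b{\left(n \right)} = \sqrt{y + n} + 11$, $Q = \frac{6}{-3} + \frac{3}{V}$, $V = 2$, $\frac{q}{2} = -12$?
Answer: $-4470 + \frac{\sqrt{138}}{6} \approx -4468.0$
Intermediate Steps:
$q = -24$ ($q = 2 \left(-12\right) = -24$)
$y = \frac{13}{3}$ ($y = 7 + \frac{1}{9} \left(-24\right) = 7 - \frac{8}{3} = \frac{13}{3} \approx 4.3333$)
$Q = - \frac{1}{2}$ ($Q = \frac{6}{-3} + \frac{3}{2} = 6 \left(- \frac{1}{3}\right) + 3 \cdot \frac{1}{2} = -2 + \frac{3}{2} = - \frac{1}{2} \approx -0.5$)
$I{\left(g,D \right)} = - \frac{1}{2}$ ($I{\left(g,D \right)} = 0 - \frac{1}{2} = - \frac{1}{2}$)
$b{\left(n \right)} = 11 + \sqrt{\frac{13}{3} + n}$ ($b{\left(n \right)} = \sqrt{\frac{13}{3} + n} + 11 = 11 + \sqrt{\frac{13}{3} + n}$)
$b{\left(I{\left(0,4 \right)} \right)} - 4481 = \left(11 + \frac{\sqrt{39 + 9 \left(- \frac{1}{2}\right)}}{3}\right) - 4481 = \left(11 + \frac{\sqrt{39 - \frac{9}{2}}}{3}\right) - 4481 = \left(11 + \frac{\sqrt{\frac{69}{2}}}{3}\right) - 4481 = \left(11 + \frac{\frac{1}{2} \sqrt{138}}{3}\right) - 4481 = \left(11 + \frac{\sqrt{138}}{6}\right) - 4481 = -4470 + \frac{\sqrt{138}}{6}$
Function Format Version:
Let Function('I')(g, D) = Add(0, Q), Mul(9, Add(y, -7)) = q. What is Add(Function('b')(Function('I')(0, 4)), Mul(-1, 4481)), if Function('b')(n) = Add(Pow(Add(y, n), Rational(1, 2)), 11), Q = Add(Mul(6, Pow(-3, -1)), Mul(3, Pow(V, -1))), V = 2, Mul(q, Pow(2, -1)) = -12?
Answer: Add(-4470, Mul(Rational(1, 6), Pow(138, Rational(1, 2)))) ≈ -4468.0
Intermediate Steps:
q = -24 (q = Mul(2, -12) = -24)
y = Rational(13, 3) (y = Add(7, Mul(Rational(1, 9), -24)) = Add(7, Rational(-8, 3)) = Rational(13, 3) ≈ 4.3333)
Q = Rational(-1, 2) (Q = Add(Mul(6, Pow(-3, -1)), Mul(3, Pow(2, -1))) = Add(Mul(6, Rational(-1, 3)), Mul(3, Rational(1, 2))) = Add(-2, Rational(3, 2)) = Rational(-1, 2) ≈ -0.50000)
Function('I')(g, D) = Rational(-1, 2) (Function('I')(g, D) = Add(0, Rational(-1, 2)) = Rational(-1, 2))
Function('b')(n) = Add(11, Pow(Add(Rational(13, 3), n), Rational(1, 2))) (Function('b')(n) = Add(Pow(Add(Rational(13, 3), n), Rational(1, 2)), 11) = Add(11, Pow(Add(Rational(13, 3), n), Rational(1, 2))))
Add(Function('b')(Function('I')(0, 4)), Mul(-1, 4481)) = Add(Add(11, Mul(Rational(1, 3), Pow(Add(39, Mul(9, Rational(-1, 2))), Rational(1, 2)))), Mul(-1, 4481)) = Add(Add(11, Mul(Rational(1, 3), Pow(Add(39, Rational(-9, 2)), Rational(1, 2)))), -4481) = Add(Add(11, Mul(Rational(1, 3), Pow(Rational(69, 2), Rational(1, 2)))), -4481) = Add(Add(11, Mul(Rational(1, 3), Mul(Rational(1, 2), Pow(138, Rational(1, 2))))), -4481) = Add(Add(11, Mul(Rational(1, 6), Pow(138, Rational(1, 2)))), -4481) = Add(-4470, Mul(Rational(1, 6), Pow(138, Rational(1, 2))))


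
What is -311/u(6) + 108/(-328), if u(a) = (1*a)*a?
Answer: -13237/1476 ≈ -8.9682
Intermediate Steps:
u(a) = a² (u(a) = a*a = a²)
-311/u(6) + 108/(-328) = -311/(6²) + 108/(-328) = -311/36 + 108*(-1/328) = -311*1/36 - 27/82 = -311/36 - 27/82 = -13237/1476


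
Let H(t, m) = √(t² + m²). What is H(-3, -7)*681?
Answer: 681*√58 ≈ 5186.3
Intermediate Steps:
H(t, m) = √(m² + t²)
H(-3, -7)*681 = √((-7)² + (-3)²)*681 = √(49 + 9)*681 = √58*681 = 681*√58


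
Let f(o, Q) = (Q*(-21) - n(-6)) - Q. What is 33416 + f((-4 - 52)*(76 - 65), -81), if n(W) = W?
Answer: 35204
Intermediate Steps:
f(o, Q) = 6 - 22*Q (f(o, Q) = (Q*(-21) - 1*(-6)) - Q = (-21*Q + 6) - Q = (6 - 21*Q) - Q = 6 - 22*Q)
33416 + f((-4 - 52)*(76 - 65), -81) = 33416 + (6 - 22*(-81)) = 33416 + (6 + 1782) = 33416 + 1788 = 35204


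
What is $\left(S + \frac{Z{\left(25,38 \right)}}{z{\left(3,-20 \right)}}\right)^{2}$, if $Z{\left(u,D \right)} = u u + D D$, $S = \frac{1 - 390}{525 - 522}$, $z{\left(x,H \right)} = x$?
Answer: $313600$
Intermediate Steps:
$S = - \frac{389}{3} \approx -129.67$
$Z{\left(u,D \right)} = D^{2} + u^{2}$ ($Z{\left(u,D \right)} = u^{2} + D^{2} = D^{2} + u^{2}$)
$\left(S + \frac{Z{\left(25,38 \right)}}{z{\left(3,-20 \right)}}\right)^{2} = \left(- \frac{389}{3} + \frac{38^{2} + 25^{2}}{3}\right)^{2} = \left(- \frac{389}{3} + \left(1444 + 625\right) \frac{1}{3}\right)^{2} = \left(- \frac{389}{3} + 2069 \cdot \frac{1}{3}\right)^{2} = \left(- \frac{389}{3} + \frac{2069}{3}\right)^{2} = 560^{2} = 313600$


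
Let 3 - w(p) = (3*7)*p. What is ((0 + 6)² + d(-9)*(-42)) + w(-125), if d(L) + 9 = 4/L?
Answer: 9182/3 ≈ 3060.7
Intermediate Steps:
d(L) = -9 + 4/L
w(p) = 3 - 21*p (w(p) = 3 - 3*7*p = 3 - 21*p)
((0 + 6)² + d(-9)*(-42)) + w(-125) = ((0 + 6)² + (-9 + 4/(-9))*(-42)) + (3 - 21*(-125)) = (6² + (-9 + 4*(-⅑))*(-42)) + (3 + 2625) = (36 + (-9 - 4/9)*(-42)) + 2628 = (36 - 85/9*(-42)) + 2628 = (36 + 1190/3) + 2628 = 1298/3 + 2628 = 9182/3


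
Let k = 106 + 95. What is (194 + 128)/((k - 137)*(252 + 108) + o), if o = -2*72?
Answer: 161/11448 ≈ 0.014064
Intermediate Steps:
k = 201
o = -144
(194 + 128)/((k - 137)*(252 + 108) + o) = (194 + 128)/((201 - 137)*(252 + 108) - 144) = 322/(64*360 - 144) = 322/(23040 - 144) = 322/22896 = 322*(1/22896) = 161/11448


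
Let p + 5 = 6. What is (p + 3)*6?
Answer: 24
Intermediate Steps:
p = 1 (p = -5 + 6 = 1)
(p + 3)*6 = (1 + 3)*6 = 4*6 = 24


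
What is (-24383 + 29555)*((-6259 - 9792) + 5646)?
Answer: -53814660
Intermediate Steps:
(-24383 + 29555)*((-6259 - 9792) + 5646) = 5172*(-16051 + 5646) = 5172*(-10405) = -53814660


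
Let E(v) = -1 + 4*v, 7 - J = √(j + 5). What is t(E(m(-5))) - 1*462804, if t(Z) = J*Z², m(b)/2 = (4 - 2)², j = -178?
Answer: -456077 - 961*I*√173 ≈ -4.5608e+5 - 12640.0*I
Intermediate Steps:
J = 7 - I*√173 (J = 7 - √(-178 + 5) = 7 - √(-173) = 7 - I*√173 ≈ 7.0 - 13.153*I)
m(b) = 8 (m(b) = 2*(4 - 2)² = 2*2² = 2*4 = 8)
t(Z) = Z²*(7 - I*√173) (t(Z) = (7 - I*√173)*Z² = Z²*(7 - I*√173))
t(E(m(-5))) - 1*462804 = (-1 + 4*8)²*(7 - I*√173) - 1*462804 = (-1 + 32)²*(7 - I*√173) - 462804 = 31²*(7 - I*√173) - 462804 = 961*(7 - I*√173) - 462804 = (6727 - 961*I*√173) - 462804 = -456077 - 961*I*√173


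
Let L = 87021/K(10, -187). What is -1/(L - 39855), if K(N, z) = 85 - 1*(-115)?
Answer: 200/7883979 ≈ 2.5368e-5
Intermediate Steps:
K(N, z) = 200 (K(N, z) = 85 + 115 = 200)
L = 87021/200 ≈ 435.10
-1/(L - 39855) = -1/(87021/200 - 39855) = -1/(-7883979/200) = -1*(-200/7883979) = 200/7883979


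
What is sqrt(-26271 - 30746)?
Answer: I*sqrt(57017) ≈ 238.78*I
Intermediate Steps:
sqrt(-26271 - 30746) = sqrt(-57017) = I*sqrt(57017)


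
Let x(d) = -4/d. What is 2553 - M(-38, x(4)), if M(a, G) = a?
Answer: 2591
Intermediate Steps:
2553 - M(-38, x(4)) = 2553 - 1*(-38) = 2553 + 38 = 2591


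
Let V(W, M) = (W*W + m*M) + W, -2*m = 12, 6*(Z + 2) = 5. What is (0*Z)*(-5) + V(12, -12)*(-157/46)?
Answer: -17898/23 ≈ -778.17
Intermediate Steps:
Z = -7/6 (Z = -2 + (⅙)*5 = -2 + ⅚ = -7/6 ≈ -1.1667)
m = -6 (m = -½*12 = -6)
V(W, M) = W + W² - 6*M (V(W, M) = (W*W - 6*M) + W = (W² - 6*M) + W = W + W² - 6*M)
(0*Z)*(-5) + V(12, -12)*(-157/46) = (0*(-7/6))*(-5) + (12 + 12² - 6*(-12))*(-157/46) = 0*(-5) + (12 + 144 + 72)*(-157*1/46) = 0 + 228*(-157/46) = 0 - 17898/23 = -17898/23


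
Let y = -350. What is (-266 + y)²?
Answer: 379456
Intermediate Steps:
(-266 + y)² = (-266 - 350)² = (-616)² = 379456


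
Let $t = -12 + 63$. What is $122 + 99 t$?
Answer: $5171$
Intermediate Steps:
$t = 51$
$122 + 99 t = 122 + 99 \cdot 51 = 122 + 5049 = 5171$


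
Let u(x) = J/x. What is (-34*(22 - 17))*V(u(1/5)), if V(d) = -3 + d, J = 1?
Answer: -340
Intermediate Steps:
u(x) = 1/x
(-34*(22 - 17))*V(u(1/5)) = (-34*(22 - 17))*(-3 + 1/(1/5)) = (-34*5)*(-3 + 1/(1/5)) = -170*(-3 + 5) = -170*2 = -340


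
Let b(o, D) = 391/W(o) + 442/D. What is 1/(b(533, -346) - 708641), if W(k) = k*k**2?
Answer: -26195562601/18563283140763175 ≈ -1.4111e-6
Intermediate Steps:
W(k) = k**3
b(o, D) = 391/o**3 + 442/D (b(o, D) = 391/(o**3) + 442/D = 391/o**3 + 442/D)
1/(b(533, -346) - 708641) = 1/((391/533**3 + 442/(-346)) - 708641) = 1/((391*(1/151419437) + 442*(-1/346)) - 708641) = 1/((391/151419437 - 221/173) - 708641) = 1/(-33463627934/26195562601 - 708641) = 1/(-18563283140763175/26195562601) = -26195562601/18563283140763175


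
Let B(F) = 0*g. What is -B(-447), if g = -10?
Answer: 0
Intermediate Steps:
B(F) = 0 (B(F) = 0*(-10) = 0)
-B(-447) = -1*0 = 0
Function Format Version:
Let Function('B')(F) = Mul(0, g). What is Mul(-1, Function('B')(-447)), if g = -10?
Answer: 0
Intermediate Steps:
Function('B')(F) = 0 (Function('B')(F) = Mul(0, -10) = 0)
Mul(-1, Function('B')(-447)) = Mul(-1, 0) = 0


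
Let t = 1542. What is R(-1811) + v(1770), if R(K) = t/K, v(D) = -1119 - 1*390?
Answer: -2734341/1811 ≈ -1509.9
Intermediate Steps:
v(D) = -1509 (v(D) = -1119 - 390 = -1509)
R(K) = 1542/K
R(-1811) + v(1770) = 1542/(-1811) - 1509 = 1542*(-1/1811) - 1509 = -1542/1811 - 1509 = -2734341/1811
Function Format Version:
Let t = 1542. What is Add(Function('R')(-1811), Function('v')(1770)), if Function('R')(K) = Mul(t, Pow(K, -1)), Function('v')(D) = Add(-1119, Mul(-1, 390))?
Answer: Rational(-2734341, 1811) ≈ -1509.9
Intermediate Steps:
Function('v')(D) = -1509 (Function('v')(D) = Add(-1119, -390) = -1509)
Function('R')(K) = Mul(1542, Pow(K, -1))
Add(Function('R')(-1811), Function('v')(1770)) = Add(Mul(1542, Pow(-1811, -1)), -1509) = Add(Mul(1542, Rational(-1, 1811)), -1509) = Add(Rational(-1542, 1811), -1509) = Rational(-2734341, 1811)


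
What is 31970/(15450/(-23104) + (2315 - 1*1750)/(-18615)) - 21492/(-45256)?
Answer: -15556235790458157/340161644014 ≈ -45732.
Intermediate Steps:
31970/(15450/(-23104) + (2315 - 1*1750)/(-18615)) - 21492/(-45256) = 31970/(15450*(-1/23104) + (2315 - 1750)*(-1/18615)) - 21492*(-1/45256) = 31970/(-7725/11552 + 565*(-1/18615)) + 5373/11314 = 31970/(-7725/11552 - 113/3723) + 5373/11314 = 31970/(-30065551/43008096) + 5373/11314 = 31970*(-43008096/30065551) + 5373/11314 = -1374968829120/30065551 + 5373/11314 = -15556235790458157/340161644014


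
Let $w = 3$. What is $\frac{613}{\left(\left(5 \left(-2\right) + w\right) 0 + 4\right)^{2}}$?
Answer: $\frac{613}{16} \approx 38.313$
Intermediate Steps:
$\frac{613}{\left(\left(5 \left(-2\right) + w\right) 0 + 4\right)^{2}} = \frac{613}{\left(\left(5 \left(-2\right) + 3\right) 0 + 4\right)^{2}} = \frac{613}{\left(\left(-10 + 3\right) 0 + 4\right)^{2}} = \frac{613}{\left(\left(-7\right) 0 + 4\right)^{2}} = \frac{613}{\left(0 + 4\right)^{2}} = \frac{613}{4^{2}} = \frac{613}{16}$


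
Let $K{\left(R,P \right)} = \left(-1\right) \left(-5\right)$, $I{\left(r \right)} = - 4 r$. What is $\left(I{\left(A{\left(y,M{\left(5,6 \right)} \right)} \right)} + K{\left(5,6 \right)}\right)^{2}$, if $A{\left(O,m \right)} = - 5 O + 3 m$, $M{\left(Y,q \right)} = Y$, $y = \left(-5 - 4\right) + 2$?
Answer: $38025$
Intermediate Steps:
$y = -7$ ($y = -9 + 2 = -7$)
$K{\left(R,P \right)} = 5$
$\left(I{\left(A{\left(y,M{\left(5,6 \right)} \right)} \right)} + K{\left(5,6 \right)}\right)^{2} = \left(- 4 \left(\left(-5\right) \left(-7\right) + 3 \cdot 5\right) + 5\right)^{2} = \left(- 4 \left(35 + 15\right) + 5\right)^{2} = \left(\left(-4\right) 50 + 5\right)^{2} = \left(-200 + 5\right)^{2} = \left(-195\right)^{2} = 38025$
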